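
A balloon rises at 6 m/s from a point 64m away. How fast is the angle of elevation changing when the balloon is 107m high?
0.024702 rad/s

tan(θ) = y/64
sec²(θ) · dθ/dt = (1/64) · dy/dt
dθ/dt = cos²(θ)/64 · 6 = 64/(64² + 107²) · 6
dθ/dt = 0.024702 rad/s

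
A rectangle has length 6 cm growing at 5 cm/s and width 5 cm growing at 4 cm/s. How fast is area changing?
49 cm²/s

A = lw
dA/dt = w·dl/dt + l·dw/dt = 5·5 + 6·4 = 49 cm²/s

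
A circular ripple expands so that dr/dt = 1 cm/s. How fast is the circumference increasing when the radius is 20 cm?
2π cm/s

C = 2πr
dC/dt = 2π · dr/dt = 2π · 1 = 2π cm/s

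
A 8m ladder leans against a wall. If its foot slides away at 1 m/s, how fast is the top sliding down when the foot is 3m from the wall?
3√55/55 ≈ 0.4045 m/s

x² + y² = 8²
2x·dx/dt + 2y·dy/dt = 0
dy/dt = -x/y · dx/dt = -3/√55 · 1 = -3√55/55 m/s
The top is descending at 3√55/55 ≈ 0.4045 m/s.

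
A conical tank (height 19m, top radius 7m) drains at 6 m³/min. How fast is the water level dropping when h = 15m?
722/(3675π) ≈ 0.06254 m/min

r/h = 7/19, so r = (7/19)h
V = (1/3)πr²h = (1/3)π((7/19)h)²h = (49/1083)πh³
dV/dh = (49/361)πh²
dh/dt = (dV/dt)/(dV/dh) = -6/((49/361)π·15²) = -722/(3675π) m/min
The level is dropping at 722/(3675π) ≈ 0.06254 m/min.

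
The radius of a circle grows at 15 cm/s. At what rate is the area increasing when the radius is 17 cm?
510π cm²/s

A = πr²
dA/dt = 2πr · dr/dt = 2π(17)(15) = 510π cm²/s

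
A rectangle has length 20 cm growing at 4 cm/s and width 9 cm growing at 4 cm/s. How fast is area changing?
116 cm²/s

A = lw
dA/dt = w·dl/dt + l·dw/dt = 9·4 + 20·4 = 116 cm²/s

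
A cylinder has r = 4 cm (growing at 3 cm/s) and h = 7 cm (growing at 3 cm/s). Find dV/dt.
216π cm³/s

V = πr²h
dV/dt = 2πrh·dr/dt + πr²·dh/dt
= 2π(4)(7)(3) + π(4)²(3)
= 216π cm³/s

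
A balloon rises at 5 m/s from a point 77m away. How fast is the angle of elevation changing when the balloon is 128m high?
0.017255 rad/s

tan(θ) = y/77
sec²(θ) · dθ/dt = (1/77) · dy/dt
dθ/dt = cos²(θ)/77 · 5 = 77/(77² + 128²) · 5
dθ/dt = 0.017255 rad/s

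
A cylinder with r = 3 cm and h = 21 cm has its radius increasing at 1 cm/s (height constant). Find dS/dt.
54π cm²/s

S = 2πrh + 2πr² (lateral + bases)
dS/dt = (2πh + 4πr)·dr/dt = (2π·21 + 4π·3)·1
= 54π cm²/s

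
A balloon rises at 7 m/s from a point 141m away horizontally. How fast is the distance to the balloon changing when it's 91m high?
637√28162/28162 ≈ 3.796 m/s

z² = 141² + y²
z = √(141² + 91²) = √28162
dz/dt = y/z · dy/dt = 91/√28162 · 7 = 637√28162/28162 ≈ 3.796 m/s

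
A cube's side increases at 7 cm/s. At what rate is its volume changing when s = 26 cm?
14196 cm³/s

V = s³
dV/dt = 3s² · ds/dt = 3·26²·7 = 14196 cm³/s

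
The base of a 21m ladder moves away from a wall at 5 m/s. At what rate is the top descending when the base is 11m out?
11√5/8 ≈ 3.075 m/s

x² + y² = 21²
2x·dx/dt + 2y·dy/dt = 0
dy/dt = -x/y · dx/dt = -11/(8√5) · 5 = -11√5/8 m/s
The top is descending at 11√5/8 ≈ 3.075 m/s.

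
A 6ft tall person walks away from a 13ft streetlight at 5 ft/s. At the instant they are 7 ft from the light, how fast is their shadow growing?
30/7 ft/s

By similar triangles: 13/(x+s) = 6/s
Solving: s = 6x/7
ds/dt = 6/7 · dx/dt = 6/7 · 5 = 30/7 ft/s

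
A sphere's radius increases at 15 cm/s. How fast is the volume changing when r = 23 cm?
31740π cm³/s

V = (4/3)πr³
dV/dt = dV/dr · dr/dt = 4πr² · 15
At r = 23: dV/dt = 31740π cm³/s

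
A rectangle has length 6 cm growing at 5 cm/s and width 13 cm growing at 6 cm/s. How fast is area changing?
101 cm²/s

A = lw
dA/dt = w·dl/dt + l·dw/dt = 13·5 + 6·6 = 101 cm²/s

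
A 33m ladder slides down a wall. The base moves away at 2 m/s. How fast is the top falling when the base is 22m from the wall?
4√5/5 ≈ 1.789 m/s

x² + y² = 33²
2x·dx/dt + 2y·dy/dt = 0
dy/dt = -x/y · dx/dt = -22/(11√5) · 2 = -4√5/5 m/s
The top is descending at 4√5/5 ≈ 1.789 m/s.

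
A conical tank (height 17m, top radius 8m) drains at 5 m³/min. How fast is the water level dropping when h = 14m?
1445/(12544π) ≈ 0.03667 m/min

r/h = 8/17, so r = (8/17)h
V = (1/3)πr²h = (1/3)π((8/17)h)²h = (64/867)πh³
dV/dh = (64/289)πh²
dh/dt = (dV/dt)/(dV/dh) = -5/((64/289)π·14²) = -1445/(12544π) m/min
The level is dropping at 1445/(12544π) ≈ 0.03667 m/min.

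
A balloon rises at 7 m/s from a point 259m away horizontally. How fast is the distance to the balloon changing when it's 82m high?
574√73805/73805 ≈ 2.113 m/s

z² = 259² + y²
z = √(259² + 82²) = √73805
dz/dt = y/z · dy/dt = 82/√73805 · 7 = 574√73805/73805 ≈ 2.113 m/s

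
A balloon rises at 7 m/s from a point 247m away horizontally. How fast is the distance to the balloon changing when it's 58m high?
406√64373/64373 ≈ 1.6 m/s

z² = 247² + y²
z = √(247² + 58²) = √64373
dz/dt = y/z · dy/dt = 58/√64373 · 7 = 406√64373/64373 ≈ 1.6 m/s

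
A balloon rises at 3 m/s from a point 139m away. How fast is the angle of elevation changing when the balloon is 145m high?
0.010336 rad/s

tan(θ) = y/139
sec²(θ) · dθ/dt = (1/139) · dy/dt
dθ/dt = cos²(θ)/139 · 3 = 139/(139² + 145²) · 3
dθ/dt = 0.010336 rad/s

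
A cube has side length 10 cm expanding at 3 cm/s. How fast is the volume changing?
900 cm³/s

V = s³
dV/dt = 3s² · ds/dt = 3·10²·3 = 900 cm³/s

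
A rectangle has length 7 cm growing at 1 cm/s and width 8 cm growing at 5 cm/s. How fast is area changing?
43 cm²/s

A = lw
dA/dt = w·dl/dt + l·dw/dt = 8·1 + 7·5 = 43 cm²/s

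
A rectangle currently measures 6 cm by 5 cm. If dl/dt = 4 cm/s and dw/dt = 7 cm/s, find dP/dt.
22 cm/s

P = 2(l + w)
dP/dt = 2(dl/dt + dw/dt) = 2(4 + 7) = 22 cm/s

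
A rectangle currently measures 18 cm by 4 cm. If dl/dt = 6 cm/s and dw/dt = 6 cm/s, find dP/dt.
24 cm/s

P = 2(l + w)
dP/dt = 2(dl/dt + dw/dt) = 2(6 + 6) = 24 cm/s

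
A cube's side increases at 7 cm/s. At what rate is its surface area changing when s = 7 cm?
588 cm²/s

A = 6s²
dA/dt = 12s · ds/dt = 12·7·7 = 588 cm²/s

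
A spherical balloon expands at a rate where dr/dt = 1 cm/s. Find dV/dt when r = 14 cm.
784π cm³/s

V = (4/3)πr³
dV/dt = dV/dr · dr/dt = 4πr² · 1
At r = 14: dV/dt = 784π cm³/s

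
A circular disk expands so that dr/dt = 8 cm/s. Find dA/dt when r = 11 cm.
176π cm²/s

A = πr²
dA/dt = 2πr · dr/dt = 2π(11)(8) = 176π cm²/s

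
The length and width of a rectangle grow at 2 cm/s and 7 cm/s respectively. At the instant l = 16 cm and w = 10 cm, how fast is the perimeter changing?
18 cm/s

P = 2(l + w)
dP/dt = 2(dl/dt + dw/dt) = 2(2 + 7) = 18 cm/s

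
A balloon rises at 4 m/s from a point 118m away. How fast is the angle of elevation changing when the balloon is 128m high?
0.015573 rad/s

tan(θ) = y/118
sec²(θ) · dθ/dt = (1/118) · dy/dt
dθ/dt = cos²(θ)/118 · 4 = 118/(118² + 128²) · 4
dθ/dt = 0.015573 rad/s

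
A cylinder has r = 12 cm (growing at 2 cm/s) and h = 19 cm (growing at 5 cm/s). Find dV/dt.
1632π cm³/s

V = πr²h
dV/dt = 2πrh·dr/dt + πr²·dh/dt
= 2π(12)(19)(2) + π(12)²(5)
= 1632π cm³/s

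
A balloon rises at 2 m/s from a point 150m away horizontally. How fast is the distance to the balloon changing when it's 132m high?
44√1109/1109 ≈ 1.321 m/s

z² = 150² + y²
z = √(150² + 132²) = 6√1109
dz/dt = y/z · dy/dt = 132/(6√1109) · 2 = 44√1109/1109 ≈ 1.321 m/s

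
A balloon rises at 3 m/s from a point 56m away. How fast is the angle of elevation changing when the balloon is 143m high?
0.007123 rad/s

tan(θ) = y/56
sec²(θ) · dθ/dt = (1/56) · dy/dt
dθ/dt = cos²(θ)/56 · 3 = 56/(56² + 143²) · 3
dθ/dt = 0.007123 rad/s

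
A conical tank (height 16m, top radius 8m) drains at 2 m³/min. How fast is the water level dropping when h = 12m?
1/(18π) ≈ 0.01768 m/min

r/h = 8/16, so r = (1/2)h
V = (1/3)πr²h = (1/3)π((1/2)h)²h = (1/12)πh³
dV/dh = (1/4)πh²
dh/dt = (dV/dt)/(dV/dh) = -2/((1/4)π·12²) = -1/(18π) m/min
The level is dropping at 1/(18π) ≈ 0.01768 m/min.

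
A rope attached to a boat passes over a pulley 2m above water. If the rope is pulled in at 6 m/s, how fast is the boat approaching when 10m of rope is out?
5√6/2 ≈ 6.124 m/s

rope² = x² + 2²
x = √(10² - 2²) = 4√6
dx/dt = (rope/x) · d(rope)/dt = (10/(4√6)) · (-6) = -5√6/2 m/s
The boat approaches at 5√6/2 ≈ 6.124 m/s.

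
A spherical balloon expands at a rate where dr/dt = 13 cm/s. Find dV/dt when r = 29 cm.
43732π cm³/s

V = (4/3)πr³
dV/dt = dV/dr · dr/dt = 4πr² · 13
At r = 29: dV/dt = 43732π cm³/s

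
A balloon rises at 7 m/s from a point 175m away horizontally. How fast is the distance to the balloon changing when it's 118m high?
826√44549/44549 ≈ 3.913 m/s

z² = 175² + y²
z = √(175² + 118²) = √44549
dz/dt = y/z · dy/dt = 118/√44549 · 7 = 826√44549/44549 ≈ 3.913 m/s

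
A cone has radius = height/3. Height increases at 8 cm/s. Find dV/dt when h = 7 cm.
392π/9 cm³/s

V = (1/3)π(h/3)²h = πh³/27
dV/dt = πh²/9 · 8
At h = 7: dV/dt = 392π/9 cm³/s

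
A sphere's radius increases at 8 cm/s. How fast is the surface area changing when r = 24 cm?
1536π cm²/s

S = 4πr²
dS/dt = dS/dr · dr/dt = 8πr · 8
At r = 24: dS/dt = 1536π cm²/s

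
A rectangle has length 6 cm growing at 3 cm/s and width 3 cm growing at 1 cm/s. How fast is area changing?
15 cm²/s

A = lw
dA/dt = w·dl/dt + l·dw/dt = 3·3 + 6·1 = 15 cm²/s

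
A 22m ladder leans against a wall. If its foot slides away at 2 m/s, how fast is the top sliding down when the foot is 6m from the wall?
3√7/14 ≈ 0.5669 m/s

x² + y² = 22²
2x·dx/dt + 2y·dy/dt = 0
dy/dt = -x/y · dx/dt = -6/(8√7) · 2 = -3√7/14 m/s
The top is descending at 3√7/14 ≈ 0.5669 m/s.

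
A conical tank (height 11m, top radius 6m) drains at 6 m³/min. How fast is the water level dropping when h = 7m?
121/(294π) ≈ 0.131 m/min

r/h = 6/11, so r = (6/11)h
V = (1/3)πr²h = (1/3)π((6/11)h)²h = (12/121)πh³
dV/dh = (36/121)πh²
dh/dt = (dV/dt)/(dV/dh) = -6/((36/121)π·7²) = -121/(294π) m/min
The level is dropping at 121/(294π) ≈ 0.131 m/min.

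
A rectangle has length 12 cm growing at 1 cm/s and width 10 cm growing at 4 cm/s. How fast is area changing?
58 cm²/s

A = lw
dA/dt = w·dl/dt + l·dw/dt = 10·1 + 12·4 = 58 cm²/s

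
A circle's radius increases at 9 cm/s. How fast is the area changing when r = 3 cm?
54π cm²/s

A = πr²
dA/dt = 2πr · dr/dt = 2π(3)(9) = 54π cm²/s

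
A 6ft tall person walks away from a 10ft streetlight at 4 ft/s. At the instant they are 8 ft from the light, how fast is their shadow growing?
6 ft/s

By similar triangles: 10/(x+s) = 6/s
Solving: s = 6x/4
ds/dt = 6/4 · dx/dt = 3/2 · 4 = 6 ft/s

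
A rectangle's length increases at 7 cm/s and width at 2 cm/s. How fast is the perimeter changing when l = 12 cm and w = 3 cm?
18 cm/s

P = 2(l + w)
dP/dt = 2(dl/dt + dw/dt) = 2(7 + 2) = 18 cm/s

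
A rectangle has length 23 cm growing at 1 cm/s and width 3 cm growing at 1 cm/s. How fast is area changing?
26 cm²/s

A = lw
dA/dt = w·dl/dt + l·dw/dt = 3·1 + 23·1 = 26 cm²/s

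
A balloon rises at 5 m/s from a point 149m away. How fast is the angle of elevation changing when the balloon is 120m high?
0.020355 rad/s

tan(θ) = y/149
sec²(θ) · dθ/dt = (1/149) · dy/dt
dθ/dt = cos²(θ)/149 · 5 = 149/(149² + 120²) · 5
dθ/dt = 0.020355 rad/s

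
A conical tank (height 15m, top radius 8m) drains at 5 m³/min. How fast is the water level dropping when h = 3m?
125/(64π) ≈ 0.6217 m/min

r/h = 8/15, so r = (8/15)h
V = (1/3)πr²h = (1/3)π((8/15)h)²h = (64/675)πh³
dV/dh = (64/225)πh²
dh/dt = (dV/dt)/(dV/dh) = -5/((64/225)π·3²) = -125/(64π) m/min
The level is dropping at 125/(64π) ≈ 0.6217 m/min.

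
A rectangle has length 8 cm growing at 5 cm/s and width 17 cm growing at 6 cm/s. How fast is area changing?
133 cm²/s

A = lw
dA/dt = w·dl/dt + l·dw/dt = 17·5 + 8·6 = 133 cm²/s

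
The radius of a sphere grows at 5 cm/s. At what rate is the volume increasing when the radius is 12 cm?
2880π cm³/s

V = (4/3)πr³
dV/dt = dV/dr · dr/dt = 4πr² · 5
At r = 12: dV/dt = 2880π cm³/s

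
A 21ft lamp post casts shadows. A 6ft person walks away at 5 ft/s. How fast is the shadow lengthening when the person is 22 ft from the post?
2 ft/s

By similar triangles: 21/(x+s) = 6/s
Solving: s = 6x/15
ds/dt = 6/15 · dx/dt = 2/5 · 5 = 2 ft/s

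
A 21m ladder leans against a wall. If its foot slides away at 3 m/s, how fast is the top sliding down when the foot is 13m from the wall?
39√17/68 ≈ 2.365 m/s

x² + y² = 21²
2x·dx/dt + 2y·dy/dt = 0
dy/dt = -x/y · dx/dt = -13/(4√17) · 3 = -39√17/68 m/s
The top is descending at 39√17/68 ≈ 2.365 m/s.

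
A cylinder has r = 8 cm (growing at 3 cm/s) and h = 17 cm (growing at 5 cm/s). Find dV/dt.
1136π cm³/s

V = πr²h
dV/dt = 2πrh·dr/dt + πr²·dh/dt
= 2π(8)(17)(3) + π(8)²(5)
= 1136π cm³/s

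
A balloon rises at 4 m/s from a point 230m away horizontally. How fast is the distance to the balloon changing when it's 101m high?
404√63101/63101 ≈ 1.608 m/s

z² = 230² + y²
z = √(230² + 101²) = √63101
dz/dt = y/z · dy/dt = 101/√63101 · 4 = 404√63101/63101 ≈ 1.608 m/s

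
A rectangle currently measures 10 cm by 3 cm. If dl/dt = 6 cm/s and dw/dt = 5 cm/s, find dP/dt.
22 cm/s

P = 2(l + w)
dP/dt = 2(dl/dt + dw/dt) = 2(6 + 5) = 22 cm/s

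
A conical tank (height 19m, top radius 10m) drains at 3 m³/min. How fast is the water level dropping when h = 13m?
1083/(16900π) ≈ 0.0204 m/min

r/h = 10/19, so r = (10/19)h
V = (1/3)πr²h = (1/3)π((10/19)h)²h = (100/1083)πh³
dV/dh = (100/361)πh²
dh/dt = (dV/dt)/(dV/dh) = -3/((100/361)π·13²) = -1083/(16900π) m/min
The level is dropping at 1083/(16900π) ≈ 0.0204 m/min.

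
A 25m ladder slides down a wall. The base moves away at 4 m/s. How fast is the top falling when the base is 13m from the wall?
13√114/57 ≈ 2.435 m/s

x² + y² = 25²
2x·dx/dt + 2y·dy/dt = 0
dy/dt = -x/y · dx/dt = -13/(2√114) · 4 = -13√114/57 m/s
The top is descending at 13√114/57 ≈ 2.435 m/s.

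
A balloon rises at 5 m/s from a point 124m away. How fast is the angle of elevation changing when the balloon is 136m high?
0.018304 rad/s

tan(θ) = y/124
sec²(θ) · dθ/dt = (1/124) · dy/dt
dθ/dt = cos²(θ)/124 · 5 = 124/(124² + 136²) · 5
dθ/dt = 0.018304 rad/s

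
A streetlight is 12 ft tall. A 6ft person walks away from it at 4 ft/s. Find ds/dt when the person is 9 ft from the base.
4 ft/s

By similar triangles: 12/(x+s) = 6/s
Solving: s = 6x/6
ds/dt = 6/6 · dx/dt = 1 · 4 = 4 ft/s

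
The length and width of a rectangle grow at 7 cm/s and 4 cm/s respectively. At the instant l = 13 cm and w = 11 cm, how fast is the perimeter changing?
22 cm/s

P = 2(l + w)
dP/dt = 2(dl/dt + dw/dt) = 2(7 + 4) = 22 cm/s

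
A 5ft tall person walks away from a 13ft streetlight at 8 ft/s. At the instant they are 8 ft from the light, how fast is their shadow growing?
5 ft/s

By similar triangles: 13/(x+s) = 5/s
Solving: s = 5x/8
ds/dt = 5/8 · dx/dt = 5/8 · 8 = 5 ft/s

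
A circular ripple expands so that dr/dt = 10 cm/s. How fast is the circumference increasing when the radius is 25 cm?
20π cm/s

C = 2πr
dC/dt = 2π · dr/dt = 2π · 10 = 20π cm/s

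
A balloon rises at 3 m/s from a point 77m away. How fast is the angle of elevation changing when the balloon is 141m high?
0.00895 rad/s

tan(θ) = y/77
sec²(θ) · dθ/dt = (1/77) · dy/dt
dθ/dt = cos²(θ)/77 · 3 = 77/(77² + 141²) · 3
dθ/dt = 0.00895 rad/s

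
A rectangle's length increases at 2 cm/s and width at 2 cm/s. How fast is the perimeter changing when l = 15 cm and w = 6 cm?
8 cm/s

P = 2(l + w)
dP/dt = 2(dl/dt + dw/dt) = 2(2 + 2) = 8 cm/s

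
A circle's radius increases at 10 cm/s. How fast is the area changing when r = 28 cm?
560π cm²/s

A = πr²
dA/dt = 2πr · dr/dt = 2π(28)(10) = 560π cm²/s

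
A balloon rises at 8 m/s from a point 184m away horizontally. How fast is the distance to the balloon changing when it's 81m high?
648√40417/40417 ≈ 3.223 m/s

z² = 184² + y²
z = √(184² + 81²) = √40417
dz/dt = y/z · dy/dt = 81/√40417 · 8 = 648√40417/40417 ≈ 3.223 m/s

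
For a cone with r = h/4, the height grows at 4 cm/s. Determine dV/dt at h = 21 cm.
441π/4 cm³/s

V = (1/3)π(h/4)²h = πh³/48
dV/dt = πh²/16 · 4
At h = 21: dV/dt = 441π/4 cm³/s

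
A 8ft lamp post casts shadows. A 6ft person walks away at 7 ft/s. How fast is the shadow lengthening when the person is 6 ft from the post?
21 ft/s

By similar triangles: 8/(x+s) = 6/s
Solving: s = 6x/2
ds/dt = 6/2 · dx/dt = 3 · 7 = 21 ft/s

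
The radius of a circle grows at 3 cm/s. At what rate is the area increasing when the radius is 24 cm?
144π cm²/s

A = πr²
dA/dt = 2πr · dr/dt = 2π(24)(3) = 144π cm²/s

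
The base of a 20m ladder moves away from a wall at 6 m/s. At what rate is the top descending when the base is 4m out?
√6/2 ≈ 1.225 m/s

x² + y² = 20²
2x·dx/dt + 2y·dy/dt = 0
dy/dt = -x/y · dx/dt = -4/(8√6) · 6 = -√6/2 m/s
The top is descending at √6/2 ≈ 1.225 m/s.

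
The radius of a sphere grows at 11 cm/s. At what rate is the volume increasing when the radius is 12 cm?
6336π cm³/s

V = (4/3)πr³
dV/dt = dV/dr · dr/dt = 4πr² · 11
At r = 12: dV/dt = 6336π cm³/s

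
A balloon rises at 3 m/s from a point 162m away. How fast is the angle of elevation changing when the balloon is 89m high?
0.014225 rad/s

tan(θ) = y/162
sec²(θ) · dθ/dt = (1/162) · dy/dt
dθ/dt = cos²(θ)/162 · 3 = 162/(162² + 89²) · 3
dθ/dt = 0.014225 rad/s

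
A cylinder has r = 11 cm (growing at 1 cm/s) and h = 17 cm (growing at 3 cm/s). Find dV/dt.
737π cm³/s

V = πr²h
dV/dt = 2πrh·dr/dt + πr²·dh/dt
= 2π(11)(17)(1) + π(11)²(3)
= 737π cm³/s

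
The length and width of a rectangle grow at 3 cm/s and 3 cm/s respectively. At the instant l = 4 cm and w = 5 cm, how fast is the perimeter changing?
12 cm/s

P = 2(l + w)
dP/dt = 2(dl/dt + dw/dt) = 2(3 + 3) = 12 cm/s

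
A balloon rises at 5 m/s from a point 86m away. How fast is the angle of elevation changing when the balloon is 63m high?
0.037835 rad/s

tan(θ) = y/86
sec²(θ) · dθ/dt = (1/86) · dy/dt
dθ/dt = cos²(θ)/86 · 5 = 86/(86² + 63²) · 5
dθ/dt = 0.037835 rad/s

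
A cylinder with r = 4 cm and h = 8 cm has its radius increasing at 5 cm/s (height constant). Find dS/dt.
160π cm²/s

S = 2πrh + 2πr² (lateral + bases)
dS/dt = (2πh + 4πr)·dr/dt = (2π·8 + 4π·4)·5
= 160π cm²/s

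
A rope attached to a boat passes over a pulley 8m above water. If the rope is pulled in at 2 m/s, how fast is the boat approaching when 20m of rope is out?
10√21/21 ≈ 2.182 m/s

rope² = x² + 8²
x = √(20² - 8²) = 4√21
dx/dt = (rope/x) · d(rope)/dt = (20/(4√21)) · (-2) = -10√21/21 m/s
The boat approaches at 10√21/21 ≈ 2.182 m/s.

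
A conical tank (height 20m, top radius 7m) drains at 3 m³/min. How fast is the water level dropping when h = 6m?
100/(147π) ≈ 0.2165 m/min

r/h = 7/20, so r = (7/20)h
V = (1/3)πr²h = (1/3)π((7/20)h)²h = (49/1200)πh³
dV/dh = (49/400)πh²
dh/dt = (dV/dt)/(dV/dh) = -3/((49/400)π·6²) = -100/(147π) m/min
The level is dropping at 100/(147π) ≈ 0.2165 m/min.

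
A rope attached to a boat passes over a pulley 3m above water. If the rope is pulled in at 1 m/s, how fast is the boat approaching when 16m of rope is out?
16√247/247 ≈ 1.018 m/s

rope² = x² + 3²
x = √(16² - 3²) = √247
dx/dt = (rope/x) · d(rope)/dt = (16/√247) · (-1) = -16√247/247 m/s
The boat approaches at 16√247/247 ≈ 1.018 m/s.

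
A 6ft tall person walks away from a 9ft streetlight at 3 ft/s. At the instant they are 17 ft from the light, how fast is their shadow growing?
6 ft/s

By similar triangles: 9/(x+s) = 6/s
Solving: s = 6x/3
ds/dt = 6/3 · dx/dt = 2 · 3 = 6 ft/s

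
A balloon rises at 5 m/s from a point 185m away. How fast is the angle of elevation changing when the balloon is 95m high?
0.021387 rad/s

tan(θ) = y/185
sec²(θ) · dθ/dt = (1/185) · dy/dt
dθ/dt = cos²(θ)/185 · 5 = 185/(185² + 95²) · 5
dθ/dt = 0.021387 rad/s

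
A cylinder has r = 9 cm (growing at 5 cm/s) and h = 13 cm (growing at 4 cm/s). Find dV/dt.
1494π cm³/s

V = πr²h
dV/dt = 2πrh·dr/dt + πr²·dh/dt
= 2π(9)(13)(5) + π(9)²(4)
= 1494π cm³/s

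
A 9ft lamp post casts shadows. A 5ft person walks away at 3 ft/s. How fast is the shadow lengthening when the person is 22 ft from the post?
15/4 ft/s

By similar triangles: 9/(x+s) = 5/s
Solving: s = 5x/4
ds/dt = 5/4 · dx/dt = 5/4 · 3 = 15/4 ft/s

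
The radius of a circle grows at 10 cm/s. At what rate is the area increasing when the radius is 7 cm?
140π cm²/s

A = πr²
dA/dt = 2πr · dr/dt = 2π(7)(10) = 140π cm²/s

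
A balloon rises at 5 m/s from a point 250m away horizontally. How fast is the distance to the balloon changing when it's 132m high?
330√19981/19981 ≈ 2.335 m/s

z² = 250² + y²
z = √(250² + 132²) = 2√19981
dz/dt = y/z · dy/dt = 132/(2√19981) · 5 = 330√19981/19981 ≈ 2.335 m/s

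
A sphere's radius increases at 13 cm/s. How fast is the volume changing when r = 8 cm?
3328π cm³/s

V = (4/3)πr³
dV/dt = dV/dr · dr/dt = 4πr² · 13
At r = 8: dV/dt = 3328π cm³/s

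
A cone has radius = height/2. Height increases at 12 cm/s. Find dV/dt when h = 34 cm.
3468π cm³/s

V = (1/3)π(h/2)²h = πh³/12
dV/dt = πh²/4 · 12
At h = 34: dV/dt = 3468π cm³/s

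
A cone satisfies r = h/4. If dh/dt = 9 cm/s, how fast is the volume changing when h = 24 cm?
324π cm³/s

V = (1/3)π(h/4)²h = πh³/48
dV/dt = πh²/16 · 9
At h = 24: dV/dt = 324π cm³/s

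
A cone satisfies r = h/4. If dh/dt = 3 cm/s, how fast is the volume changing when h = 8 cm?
12π cm³/s

V = (1/3)π(h/4)²h = πh³/48
dV/dt = πh²/16 · 3
At h = 8: dV/dt = 12π cm³/s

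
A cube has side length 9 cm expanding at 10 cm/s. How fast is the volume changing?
2430 cm³/s

V = s³
dV/dt = 3s² · ds/dt = 3·9²·10 = 2430 cm³/s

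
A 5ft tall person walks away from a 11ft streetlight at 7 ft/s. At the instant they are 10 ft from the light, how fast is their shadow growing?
35/6 ft/s

By similar triangles: 11/(x+s) = 5/s
Solving: s = 5x/6
ds/dt = 5/6 · dx/dt = 5/6 · 7 = 35/6 ft/s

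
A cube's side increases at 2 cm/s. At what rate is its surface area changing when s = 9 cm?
216 cm²/s

A = 6s²
dA/dt = 12s · ds/dt = 12·9·2 = 216 cm²/s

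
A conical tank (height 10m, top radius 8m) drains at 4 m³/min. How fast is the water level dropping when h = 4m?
25/(64π) ≈ 0.1243 m/min

r/h = 8/10, so r = (4/5)h
V = (1/3)πr²h = (1/3)π((4/5)h)²h = (16/75)πh³
dV/dh = (16/25)πh²
dh/dt = (dV/dt)/(dV/dh) = -4/((16/25)π·4²) = -25/(64π) m/min
The level is dropping at 25/(64π) ≈ 0.1243 m/min.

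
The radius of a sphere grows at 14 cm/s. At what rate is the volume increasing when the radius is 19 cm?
20216π cm³/s

V = (4/3)πr³
dV/dt = dV/dr · dr/dt = 4πr² · 14
At r = 19: dV/dt = 20216π cm³/s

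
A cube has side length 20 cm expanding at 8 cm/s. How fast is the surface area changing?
1920 cm²/s

A = 6s²
dA/dt = 12s · ds/dt = 12·20·8 = 1920 cm²/s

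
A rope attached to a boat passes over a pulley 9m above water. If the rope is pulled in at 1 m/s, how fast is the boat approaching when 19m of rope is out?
19√70/140 ≈ 1.135 m/s

rope² = x² + 9²
x = √(19² - 9²) = 2√70
dx/dt = (rope/x) · d(rope)/dt = (19/(2√70)) · (-1) = -19√70/140 m/s
The boat approaches at 19√70/140 ≈ 1.135 m/s.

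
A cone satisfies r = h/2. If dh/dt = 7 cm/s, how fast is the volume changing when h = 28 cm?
1372π cm³/s

V = (1/3)π(h/2)²h = πh³/12
dV/dt = πh²/4 · 7
At h = 28: dV/dt = 1372π cm³/s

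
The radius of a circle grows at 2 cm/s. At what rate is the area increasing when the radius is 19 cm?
76π cm²/s

A = πr²
dA/dt = 2πr · dr/dt = 2π(19)(2) = 76π cm²/s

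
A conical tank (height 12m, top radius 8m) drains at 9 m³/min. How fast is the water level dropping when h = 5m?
81/(100π) ≈ 0.2578 m/min

r/h = 8/12, so r = (2/3)h
V = (1/3)πr²h = (1/3)π((2/3)h)²h = (4/27)πh³
dV/dh = (4/9)πh²
dh/dt = (dV/dt)/(dV/dh) = -9/((4/9)π·5²) = -81/(100π) m/min
The level is dropping at 81/(100π) ≈ 0.2578 m/min.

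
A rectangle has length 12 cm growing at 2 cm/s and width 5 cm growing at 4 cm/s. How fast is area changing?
58 cm²/s

A = lw
dA/dt = w·dl/dt + l·dw/dt = 5·2 + 12·4 = 58 cm²/s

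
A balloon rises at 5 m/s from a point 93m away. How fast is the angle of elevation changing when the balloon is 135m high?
0.017303 rad/s

tan(θ) = y/93
sec²(θ) · dθ/dt = (1/93) · dy/dt
dθ/dt = cos²(θ)/93 · 5 = 93/(93² + 135²) · 5
dθ/dt = 0.017303 rad/s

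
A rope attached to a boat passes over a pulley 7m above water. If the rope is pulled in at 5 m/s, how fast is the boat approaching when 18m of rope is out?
18√11/11 ≈ 5.427 m/s

rope² = x² + 7²
x = √(18² - 7²) = 5√11
dx/dt = (rope/x) · d(rope)/dt = (18/(5√11)) · (-5) = -18√11/11 m/s
The boat approaches at 18√11/11 ≈ 5.427 m/s.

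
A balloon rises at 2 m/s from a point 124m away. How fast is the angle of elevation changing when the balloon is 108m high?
0.009172 rad/s

tan(θ) = y/124
sec²(θ) · dθ/dt = (1/124) · dy/dt
dθ/dt = cos²(θ)/124 · 2 = 124/(124² + 108²) · 2
dθ/dt = 0.009172 rad/s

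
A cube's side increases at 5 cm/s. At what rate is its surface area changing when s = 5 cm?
300 cm²/s

A = 6s²
dA/dt = 12s · ds/dt = 12·5·5 = 300 cm²/s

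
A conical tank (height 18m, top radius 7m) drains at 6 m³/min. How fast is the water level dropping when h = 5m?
1944/(1225π) ≈ 0.5051 m/min

r/h = 7/18, so r = (7/18)h
V = (1/3)πr²h = (1/3)π((7/18)h)²h = (49/972)πh³
dV/dh = (49/324)πh²
dh/dt = (dV/dt)/(dV/dh) = -6/((49/324)π·5²) = -1944/(1225π) m/min
The level is dropping at 1944/(1225π) ≈ 0.5051 m/min.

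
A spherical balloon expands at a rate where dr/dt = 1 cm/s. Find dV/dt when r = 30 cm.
3600π cm³/s

V = (4/3)πr³
dV/dt = dV/dr · dr/dt = 4πr² · 1
At r = 30: dV/dt = 3600π cm³/s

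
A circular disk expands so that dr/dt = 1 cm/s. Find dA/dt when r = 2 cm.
4π cm²/s

A = πr²
dA/dt = 2πr · dr/dt = 2π(2)(1) = 4π cm²/s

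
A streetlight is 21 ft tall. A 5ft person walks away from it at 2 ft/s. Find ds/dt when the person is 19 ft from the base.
5/8 ft/s

By similar triangles: 21/(x+s) = 5/s
Solving: s = 5x/16
ds/dt = 5/16 · dx/dt = 5/16 · 2 = 5/8 ft/s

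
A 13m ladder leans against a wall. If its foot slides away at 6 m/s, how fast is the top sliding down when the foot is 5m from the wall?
5/2 = 2.5 m/s

x² + y² = 13²
2x·dx/dt + 2y·dy/dt = 0
dy/dt = -x/y · dx/dt = -5/12 · 6 = -5/2 m/s
The top is descending at 5/2 = 2.5 m/s.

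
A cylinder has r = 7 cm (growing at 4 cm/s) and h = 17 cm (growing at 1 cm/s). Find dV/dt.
1001π cm³/s

V = πr²h
dV/dt = 2πrh·dr/dt + πr²·dh/dt
= 2π(7)(17)(4) + π(7)²(1)
= 1001π cm³/s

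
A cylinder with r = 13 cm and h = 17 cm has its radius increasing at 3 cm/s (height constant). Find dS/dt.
258π cm²/s

S = 2πrh + 2πr² (lateral + bases)
dS/dt = (2πh + 4πr)·dr/dt = (2π·17 + 4π·13)·3
= 258π cm²/s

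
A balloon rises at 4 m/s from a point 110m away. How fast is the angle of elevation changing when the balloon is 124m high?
0.016014 rad/s

tan(θ) = y/110
sec²(θ) · dθ/dt = (1/110) · dy/dt
dθ/dt = cos²(θ)/110 · 4 = 110/(110² + 124²) · 4
dθ/dt = 0.016014 rad/s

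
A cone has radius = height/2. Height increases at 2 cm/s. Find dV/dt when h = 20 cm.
200π cm³/s

V = (1/3)π(h/2)²h = πh³/12
dV/dt = πh²/4 · 2
At h = 20: dV/dt = 200π cm³/s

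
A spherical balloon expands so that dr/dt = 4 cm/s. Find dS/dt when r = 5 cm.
160π cm²/s

S = 4πr²
dS/dt = dS/dr · dr/dt = 8πr · 4
At r = 5: dS/dt = 160π cm²/s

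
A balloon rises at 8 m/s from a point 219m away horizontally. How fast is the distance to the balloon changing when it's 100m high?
800√57961/57961 ≈ 3.323 m/s

z² = 219² + y²
z = √(219² + 100²) = √57961
dz/dt = y/z · dy/dt = 100/√57961 · 8 = 800√57961/57961 ≈ 3.323 m/s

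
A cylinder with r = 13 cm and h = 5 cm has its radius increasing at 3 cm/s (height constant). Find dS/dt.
186π cm²/s

S = 2πrh + 2πr² (lateral + bases)
dS/dt = (2πh + 4πr)·dr/dt = (2π·5 + 4π·13)·3
= 186π cm²/s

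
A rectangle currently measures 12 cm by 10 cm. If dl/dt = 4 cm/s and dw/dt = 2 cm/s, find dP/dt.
12 cm/s

P = 2(l + w)
dP/dt = 2(dl/dt + dw/dt) = 2(4 + 2) = 12 cm/s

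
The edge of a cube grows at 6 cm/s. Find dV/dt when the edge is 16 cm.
4608 cm³/s

V = s³
dV/dt = 3s² · ds/dt = 3·16²·6 = 4608 cm³/s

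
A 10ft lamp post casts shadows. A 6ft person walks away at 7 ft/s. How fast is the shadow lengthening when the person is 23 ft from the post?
21/2 ft/s

By similar triangles: 10/(x+s) = 6/s
Solving: s = 6x/4
ds/dt = 6/4 · dx/dt = 3/2 · 7 = 21/2 ft/s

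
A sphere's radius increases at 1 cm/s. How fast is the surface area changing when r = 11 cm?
88π cm²/s

S = 4πr²
dS/dt = dS/dr · dr/dt = 8πr · 1
At r = 11: dS/dt = 88π cm²/s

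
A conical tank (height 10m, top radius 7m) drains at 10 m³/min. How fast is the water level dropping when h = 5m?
40/(49π) ≈ 0.2598 m/min

r/h = 7/10, so r = (7/10)h
V = (1/3)πr²h = (1/3)π((7/10)h)²h = (49/300)πh³
dV/dh = (49/100)πh²
dh/dt = (dV/dt)/(dV/dh) = -10/((49/100)π·5²) = -40/(49π) m/min
The level is dropping at 40/(49π) ≈ 0.2598 m/min.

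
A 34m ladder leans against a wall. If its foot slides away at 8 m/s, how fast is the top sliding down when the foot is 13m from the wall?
104√987/987 ≈ 3.31 m/s

x² + y² = 34²
2x·dx/dt + 2y·dy/dt = 0
dy/dt = -x/y · dx/dt = -13/√987 · 8 = -104√987/987 m/s
The top is descending at 104√987/987 ≈ 3.31 m/s.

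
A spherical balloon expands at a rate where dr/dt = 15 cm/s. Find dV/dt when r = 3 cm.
540π cm³/s

V = (4/3)πr³
dV/dt = dV/dr · dr/dt = 4πr² · 15
At r = 3: dV/dt = 540π cm³/s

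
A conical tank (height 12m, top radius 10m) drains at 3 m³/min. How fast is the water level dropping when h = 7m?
108/(1225π) ≈ 0.02806 m/min

r/h = 10/12, so r = (5/6)h
V = (1/3)πr²h = (1/3)π((5/6)h)²h = (25/108)πh³
dV/dh = (25/36)πh²
dh/dt = (dV/dt)/(dV/dh) = -3/((25/36)π·7²) = -108/(1225π) m/min
The level is dropping at 108/(1225π) ≈ 0.02806 m/min.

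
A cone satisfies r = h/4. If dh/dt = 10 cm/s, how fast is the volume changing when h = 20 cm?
250π cm³/s

V = (1/3)π(h/4)²h = πh³/48
dV/dt = πh²/16 · 10
At h = 20: dV/dt = 250π cm³/s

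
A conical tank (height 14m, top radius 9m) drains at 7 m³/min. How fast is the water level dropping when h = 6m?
343/(729π) ≈ 0.1498 m/min

r/h = 9/14, so r = (9/14)h
V = (1/3)πr²h = (1/3)π((9/14)h)²h = (27/196)πh³
dV/dh = (81/196)πh²
dh/dt = (dV/dt)/(dV/dh) = -7/((81/196)π·6²) = -343/(729π) m/min
The level is dropping at 343/(729π) ≈ 0.1498 m/min.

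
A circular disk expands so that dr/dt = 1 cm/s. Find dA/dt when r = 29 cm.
58π cm²/s

A = πr²
dA/dt = 2πr · dr/dt = 2π(29)(1) = 58π cm²/s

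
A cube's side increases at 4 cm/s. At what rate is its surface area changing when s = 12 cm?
576 cm²/s

A = 6s²
dA/dt = 12s · ds/dt = 12·12·4 = 576 cm²/s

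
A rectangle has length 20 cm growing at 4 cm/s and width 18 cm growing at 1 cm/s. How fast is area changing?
92 cm²/s

A = lw
dA/dt = w·dl/dt + l·dw/dt = 18·4 + 20·1 = 92 cm²/s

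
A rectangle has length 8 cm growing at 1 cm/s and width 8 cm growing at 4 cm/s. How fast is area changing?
40 cm²/s

A = lw
dA/dt = w·dl/dt + l·dw/dt = 8·1 + 8·4 = 40 cm²/s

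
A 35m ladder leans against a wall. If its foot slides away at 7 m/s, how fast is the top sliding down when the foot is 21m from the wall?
21/4 = 5.25 m/s

x² + y² = 35²
2x·dx/dt + 2y·dy/dt = 0
dy/dt = -x/y · dx/dt = -21/28 · 7 = -21/4 m/s
The top is descending at 21/4 = 5.25 m/s.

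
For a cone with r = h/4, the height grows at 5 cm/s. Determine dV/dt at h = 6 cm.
45π/4 cm³/s

V = (1/3)π(h/4)²h = πh³/48
dV/dt = πh²/16 · 5
At h = 6: dV/dt = 45π/4 cm³/s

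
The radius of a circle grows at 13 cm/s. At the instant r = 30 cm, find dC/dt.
26π cm/s

C = 2πr
dC/dt = 2π · dr/dt = 2π · 13 = 26π cm/s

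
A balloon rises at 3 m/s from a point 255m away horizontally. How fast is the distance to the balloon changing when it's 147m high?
147√9626/9626 ≈ 1.498 m/s

z² = 255² + y²
z = √(255² + 147²) = 3√9626
dz/dt = y/z · dy/dt = 147/(3√9626) · 3 = 147√9626/9626 ≈ 1.498 m/s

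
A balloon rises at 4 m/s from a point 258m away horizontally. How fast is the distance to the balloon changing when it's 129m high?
4√5/5 ≈ 1.789 m/s

z² = 258² + y²
z = √(258² + 129²) = 129√5
dz/dt = y/z · dy/dt = 129/(129√5) · 4 = 4√5/5 ≈ 1.789 m/s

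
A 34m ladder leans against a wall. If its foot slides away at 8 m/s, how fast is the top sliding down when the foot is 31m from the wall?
248√195/195 ≈ 17.76 m/s

x² + y² = 34²
2x·dx/dt + 2y·dy/dt = 0
dy/dt = -x/y · dx/dt = -31/√195 · 8 = -248√195/195 m/s
The top is descending at 248√195/195 ≈ 17.76 m/s.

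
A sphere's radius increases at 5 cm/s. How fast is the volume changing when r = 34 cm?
23120π cm³/s

V = (4/3)πr³
dV/dt = dV/dr · dr/dt = 4πr² · 5
At r = 34: dV/dt = 23120π cm³/s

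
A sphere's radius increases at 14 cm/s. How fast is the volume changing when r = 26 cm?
37856π cm³/s

V = (4/3)πr³
dV/dt = dV/dr · dr/dt = 4πr² · 14
At r = 26: dV/dt = 37856π cm³/s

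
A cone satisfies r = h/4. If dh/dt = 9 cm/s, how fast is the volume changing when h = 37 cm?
12321π/16 cm³/s

V = (1/3)π(h/4)²h = πh³/48
dV/dt = πh²/16 · 9
At h = 37: dV/dt = 12321π/16 cm³/s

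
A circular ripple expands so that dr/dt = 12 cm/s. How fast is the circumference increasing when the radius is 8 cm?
24π cm/s

C = 2πr
dC/dt = 2π · dr/dt = 2π · 12 = 24π cm/s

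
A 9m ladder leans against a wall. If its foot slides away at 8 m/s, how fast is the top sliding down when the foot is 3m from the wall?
2√2 ≈ 2.828 m/s

x² + y² = 9²
2x·dx/dt + 2y·dy/dt = 0
dy/dt = -x/y · dx/dt = -3/(6√2) · 8 = -2√2 m/s
The top is descending at 2√2 ≈ 2.828 m/s.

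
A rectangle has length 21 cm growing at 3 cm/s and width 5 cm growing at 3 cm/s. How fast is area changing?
78 cm²/s

A = lw
dA/dt = w·dl/dt + l·dw/dt = 5·3 + 21·3 = 78 cm²/s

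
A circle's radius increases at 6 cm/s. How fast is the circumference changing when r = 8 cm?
12π cm/s

C = 2πr
dC/dt = 2π · dr/dt = 2π · 6 = 12π cm/s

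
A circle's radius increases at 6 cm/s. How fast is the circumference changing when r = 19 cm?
12π cm/s

C = 2πr
dC/dt = 2π · dr/dt = 2π · 6 = 12π cm/s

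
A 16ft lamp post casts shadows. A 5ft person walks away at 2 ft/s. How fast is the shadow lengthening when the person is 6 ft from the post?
10/11 ft/s

By similar triangles: 16/(x+s) = 5/s
Solving: s = 5x/11
ds/dt = 5/11 · dx/dt = 5/11 · 2 = 10/11 ft/s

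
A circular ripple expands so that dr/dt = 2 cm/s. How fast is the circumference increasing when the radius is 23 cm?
4π cm/s

C = 2πr
dC/dt = 2π · dr/dt = 2π · 2 = 4π cm/s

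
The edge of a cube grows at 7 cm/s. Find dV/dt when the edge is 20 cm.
8400 cm³/s

V = s³
dV/dt = 3s² · ds/dt = 3·20²·7 = 8400 cm³/s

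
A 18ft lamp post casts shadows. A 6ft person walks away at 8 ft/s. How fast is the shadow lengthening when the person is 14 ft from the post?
4 ft/s

By similar triangles: 18/(x+s) = 6/s
Solving: s = 6x/12
ds/dt = 6/12 · dx/dt = 1/2 · 8 = 4 ft/s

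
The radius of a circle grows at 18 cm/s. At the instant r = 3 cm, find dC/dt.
36π cm/s

C = 2πr
dC/dt = 2π · dr/dt = 2π · 18 = 36π cm/s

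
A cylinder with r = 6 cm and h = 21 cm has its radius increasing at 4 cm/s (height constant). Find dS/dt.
264π cm²/s

S = 2πrh + 2πr² (lateral + bases)
dS/dt = (2πh + 4πr)·dr/dt = (2π·21 + 4π·6)·4
= 264π cm²/s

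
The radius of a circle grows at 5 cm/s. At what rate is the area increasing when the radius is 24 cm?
240π cm²/s

A = πr²
dA/dt = 2πr · dr/dt = 2π(24)(5) = 240π cm²/s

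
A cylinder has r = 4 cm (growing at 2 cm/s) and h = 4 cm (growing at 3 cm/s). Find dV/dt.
112π cm³/s

V = πr²h
dV/dt = 2πrh·dr/dt + πr²·dh/dt
= 2π(4)(4)(2) + π(4)²(3)
= 112π cm³/s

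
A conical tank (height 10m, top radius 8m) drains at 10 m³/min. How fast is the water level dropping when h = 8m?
125/(512π) ≈ 0.07771 m/min

r/h = 8/10, so r = (4/5)h
V = (1/3)πr²h = (1/3)π((4/5)h)²h = (16/75)πh³
dV/dh = (16/25)πh²
dh/dt = (dV/dt)/(dV/dh) = -10/((16/25)π·8²) = -125/(512π) m/min
The level is dropping at 125/(512π) ≈ 0.07771 m/min.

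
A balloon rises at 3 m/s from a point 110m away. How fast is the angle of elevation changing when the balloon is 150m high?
0.009538 rad/s

tan(θ) = y/110
sec²(θ) · dθ/dt = (1/110) · dy/dt
dθ/dt = cos²(θ)/110 · 3 = 110/(110² + 150²) · 3
dθ/dt = 0.009538 rad/s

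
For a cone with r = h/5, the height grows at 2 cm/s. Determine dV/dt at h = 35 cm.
98π cm³/s

V = (1/3)π(h/5)²h = πh³/75
dV/dt = πh²/25 · 2
At h = 35: dV/dt = 98π cm³/s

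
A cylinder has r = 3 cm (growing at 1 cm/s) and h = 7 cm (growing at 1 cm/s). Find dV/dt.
51π cm³/s

V = πr²h
dV/dt = 2πrh·dr/dt + πr²·dh/dt
= 2π(3)(7)(1) + π(3)²(1)
= 51π cm³/s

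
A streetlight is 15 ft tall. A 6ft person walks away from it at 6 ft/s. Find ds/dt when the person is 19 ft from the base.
4 ft/s

By similar triangles: 15/(x+s) = 6/s
Solving: s = 6x/9
ds/dt = 6/9 · dx/dt = 2/3 · 6 = 4 ft/s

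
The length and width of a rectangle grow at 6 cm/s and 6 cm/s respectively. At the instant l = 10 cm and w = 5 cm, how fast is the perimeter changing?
24 cm/s

P = 2(l + w)
dP/dt = 2(dl/dt + dw/dt) = 2(6 + 6) = 24 cm/s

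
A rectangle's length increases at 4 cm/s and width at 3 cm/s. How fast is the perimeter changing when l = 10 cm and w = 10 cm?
14 cm/s

P = 2(l + w)
dP/dt = 2(dl/dt + dw/dt) = 2(4 + 3) = 14 cm/s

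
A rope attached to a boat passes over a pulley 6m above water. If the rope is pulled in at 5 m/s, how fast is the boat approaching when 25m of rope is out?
125√589/589 ≈ 5.151 m/s

rope² = x² + 6²
x = √(25² - 6²) = √589
dx/dt = (rope/x) · d(rope)/dt = (25/√589) · (-5) = -125√589/589 m/s
The boat approaches at 125√589/589 ≈ 5.151 m/s.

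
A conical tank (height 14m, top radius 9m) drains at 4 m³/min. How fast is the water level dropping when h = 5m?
784/(2025π) ≈ 0.1232 m/min

r/h = 9/14, so r = (9/14)h
V = (1/3)πr²h = (1/3)π((9/14)h)²h = (27/196)πh³
dV/dh = (81/196)πh²
dh/dt = (dV/dt)/(dV/dh) = -4/((81/196)π·5²) = -784/(2025π) m/min
The level is dropping at 784/(2025π) ≈ 0.1232 m/min.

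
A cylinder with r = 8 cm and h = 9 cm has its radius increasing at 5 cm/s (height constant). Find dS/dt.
250π cm²/s

S = 2πrh + 2πr² (lateral + bases)
dS/dt = (2πh + 4πr)·dr/dt = (2π·9 + 4π·8)·5
= 250π cm²/s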